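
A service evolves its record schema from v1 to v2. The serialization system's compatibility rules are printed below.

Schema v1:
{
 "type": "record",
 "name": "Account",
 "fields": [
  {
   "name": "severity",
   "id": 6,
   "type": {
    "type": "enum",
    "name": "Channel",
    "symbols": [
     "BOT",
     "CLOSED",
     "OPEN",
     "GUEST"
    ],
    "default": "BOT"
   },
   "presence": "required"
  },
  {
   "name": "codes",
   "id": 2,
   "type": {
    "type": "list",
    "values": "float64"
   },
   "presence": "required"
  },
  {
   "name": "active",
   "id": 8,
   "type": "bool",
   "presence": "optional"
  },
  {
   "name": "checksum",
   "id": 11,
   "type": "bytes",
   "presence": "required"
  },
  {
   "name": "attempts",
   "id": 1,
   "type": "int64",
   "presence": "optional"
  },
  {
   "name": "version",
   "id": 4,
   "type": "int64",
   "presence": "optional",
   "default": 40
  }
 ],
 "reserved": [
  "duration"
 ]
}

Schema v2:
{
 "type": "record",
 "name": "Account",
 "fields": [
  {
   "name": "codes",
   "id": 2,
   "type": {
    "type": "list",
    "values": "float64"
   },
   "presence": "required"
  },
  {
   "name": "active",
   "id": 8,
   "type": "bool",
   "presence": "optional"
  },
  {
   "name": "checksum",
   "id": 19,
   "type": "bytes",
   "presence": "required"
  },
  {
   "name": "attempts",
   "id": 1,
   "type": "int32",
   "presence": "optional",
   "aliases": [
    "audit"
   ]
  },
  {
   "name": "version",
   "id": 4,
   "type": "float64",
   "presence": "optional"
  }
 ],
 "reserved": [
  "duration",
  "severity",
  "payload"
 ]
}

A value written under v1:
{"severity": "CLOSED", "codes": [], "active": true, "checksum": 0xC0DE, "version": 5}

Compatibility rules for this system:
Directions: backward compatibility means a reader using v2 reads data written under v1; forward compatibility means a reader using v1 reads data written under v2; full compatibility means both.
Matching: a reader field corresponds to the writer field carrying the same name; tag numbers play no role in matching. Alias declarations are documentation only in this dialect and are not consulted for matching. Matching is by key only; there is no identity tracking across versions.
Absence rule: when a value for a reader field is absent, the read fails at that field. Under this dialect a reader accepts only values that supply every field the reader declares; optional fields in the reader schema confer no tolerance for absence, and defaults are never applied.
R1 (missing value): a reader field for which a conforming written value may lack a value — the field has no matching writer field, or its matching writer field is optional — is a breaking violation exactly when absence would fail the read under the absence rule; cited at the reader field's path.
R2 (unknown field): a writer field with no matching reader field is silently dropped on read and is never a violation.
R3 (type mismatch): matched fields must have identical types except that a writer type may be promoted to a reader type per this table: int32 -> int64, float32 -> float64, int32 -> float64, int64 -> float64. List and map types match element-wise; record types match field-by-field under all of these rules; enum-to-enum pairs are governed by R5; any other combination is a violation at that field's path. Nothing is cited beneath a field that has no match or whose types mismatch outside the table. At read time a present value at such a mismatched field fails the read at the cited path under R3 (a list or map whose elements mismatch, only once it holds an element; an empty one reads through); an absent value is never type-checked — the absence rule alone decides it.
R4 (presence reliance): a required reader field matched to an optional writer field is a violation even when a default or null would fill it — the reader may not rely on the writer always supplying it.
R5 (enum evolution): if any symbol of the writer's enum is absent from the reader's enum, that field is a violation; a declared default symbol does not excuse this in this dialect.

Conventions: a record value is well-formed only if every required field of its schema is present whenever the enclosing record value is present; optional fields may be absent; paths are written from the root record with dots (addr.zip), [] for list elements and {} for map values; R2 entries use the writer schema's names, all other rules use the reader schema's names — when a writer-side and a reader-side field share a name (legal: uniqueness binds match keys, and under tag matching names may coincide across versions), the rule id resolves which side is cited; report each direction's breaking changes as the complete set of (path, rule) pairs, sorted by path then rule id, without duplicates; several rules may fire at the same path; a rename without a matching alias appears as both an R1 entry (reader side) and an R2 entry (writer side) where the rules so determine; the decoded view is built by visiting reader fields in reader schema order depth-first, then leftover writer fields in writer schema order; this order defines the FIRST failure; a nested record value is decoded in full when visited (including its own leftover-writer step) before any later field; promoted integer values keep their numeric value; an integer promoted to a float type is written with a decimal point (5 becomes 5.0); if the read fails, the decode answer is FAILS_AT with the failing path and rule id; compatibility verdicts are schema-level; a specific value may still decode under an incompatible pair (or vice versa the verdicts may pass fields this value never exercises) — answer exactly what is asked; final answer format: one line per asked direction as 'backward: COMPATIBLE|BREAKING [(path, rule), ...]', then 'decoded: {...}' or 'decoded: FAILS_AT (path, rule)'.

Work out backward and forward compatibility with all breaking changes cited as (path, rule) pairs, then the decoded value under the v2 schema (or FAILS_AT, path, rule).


backward: BREAKING [(active, R1), (attempts, R1), (attempts, R3), (version, R1)]; forward: BREAKING [(active, R1), (attempts, R1), (severity, R1), (version, R1), (version, R3)]; decoded: FAILS_AT (attempts, R1)

each type pair in Account: writer, then reader
backward analysis of Account with v2 as reader and v1 as writer:
  codes <- codes (list<float64> -> list<float64>, writer required)
  active <- active (bool -> bool, writer optional)
  checksum <- checksum (bytes -> bytes, writer required)
  attempts <- attempts (int64 -> int32, writer optional)
  version <- version (int64 -> float64, writer optional)
  leftover writer field: severity
  R1 fires at active
  R1 fires at attempts
  R3 fires at attempts
  R1 fires at version
  backward on Account therefore BREAKING (4)
forward analysis of Account with v1 as reader and v2 as writer:
  severity: no writer match
  codes <- codes (list<float64> -> list<float64>, writer required)
  active <- active (bool -> bool, writer optional)
  checksum <- checksum (bytes -> bytes, writer required)
  attempts <- attempts (int32 -> int64, writer optional)
  version <- version (float64 -> int64, writer optional)
  R1 fires at active
  R1 fires at attempts
  R1 fires at severity
  R1 fires at version
  R3 fires at version
  forward on Account therefore BREAKING (5)
migrating the Account value to v2:
  codes := []
  active := true
  checksum := 0xC0DE
  read fails at attempts under R1 (no fill)
  => FAILS_AT (attempts, R1)


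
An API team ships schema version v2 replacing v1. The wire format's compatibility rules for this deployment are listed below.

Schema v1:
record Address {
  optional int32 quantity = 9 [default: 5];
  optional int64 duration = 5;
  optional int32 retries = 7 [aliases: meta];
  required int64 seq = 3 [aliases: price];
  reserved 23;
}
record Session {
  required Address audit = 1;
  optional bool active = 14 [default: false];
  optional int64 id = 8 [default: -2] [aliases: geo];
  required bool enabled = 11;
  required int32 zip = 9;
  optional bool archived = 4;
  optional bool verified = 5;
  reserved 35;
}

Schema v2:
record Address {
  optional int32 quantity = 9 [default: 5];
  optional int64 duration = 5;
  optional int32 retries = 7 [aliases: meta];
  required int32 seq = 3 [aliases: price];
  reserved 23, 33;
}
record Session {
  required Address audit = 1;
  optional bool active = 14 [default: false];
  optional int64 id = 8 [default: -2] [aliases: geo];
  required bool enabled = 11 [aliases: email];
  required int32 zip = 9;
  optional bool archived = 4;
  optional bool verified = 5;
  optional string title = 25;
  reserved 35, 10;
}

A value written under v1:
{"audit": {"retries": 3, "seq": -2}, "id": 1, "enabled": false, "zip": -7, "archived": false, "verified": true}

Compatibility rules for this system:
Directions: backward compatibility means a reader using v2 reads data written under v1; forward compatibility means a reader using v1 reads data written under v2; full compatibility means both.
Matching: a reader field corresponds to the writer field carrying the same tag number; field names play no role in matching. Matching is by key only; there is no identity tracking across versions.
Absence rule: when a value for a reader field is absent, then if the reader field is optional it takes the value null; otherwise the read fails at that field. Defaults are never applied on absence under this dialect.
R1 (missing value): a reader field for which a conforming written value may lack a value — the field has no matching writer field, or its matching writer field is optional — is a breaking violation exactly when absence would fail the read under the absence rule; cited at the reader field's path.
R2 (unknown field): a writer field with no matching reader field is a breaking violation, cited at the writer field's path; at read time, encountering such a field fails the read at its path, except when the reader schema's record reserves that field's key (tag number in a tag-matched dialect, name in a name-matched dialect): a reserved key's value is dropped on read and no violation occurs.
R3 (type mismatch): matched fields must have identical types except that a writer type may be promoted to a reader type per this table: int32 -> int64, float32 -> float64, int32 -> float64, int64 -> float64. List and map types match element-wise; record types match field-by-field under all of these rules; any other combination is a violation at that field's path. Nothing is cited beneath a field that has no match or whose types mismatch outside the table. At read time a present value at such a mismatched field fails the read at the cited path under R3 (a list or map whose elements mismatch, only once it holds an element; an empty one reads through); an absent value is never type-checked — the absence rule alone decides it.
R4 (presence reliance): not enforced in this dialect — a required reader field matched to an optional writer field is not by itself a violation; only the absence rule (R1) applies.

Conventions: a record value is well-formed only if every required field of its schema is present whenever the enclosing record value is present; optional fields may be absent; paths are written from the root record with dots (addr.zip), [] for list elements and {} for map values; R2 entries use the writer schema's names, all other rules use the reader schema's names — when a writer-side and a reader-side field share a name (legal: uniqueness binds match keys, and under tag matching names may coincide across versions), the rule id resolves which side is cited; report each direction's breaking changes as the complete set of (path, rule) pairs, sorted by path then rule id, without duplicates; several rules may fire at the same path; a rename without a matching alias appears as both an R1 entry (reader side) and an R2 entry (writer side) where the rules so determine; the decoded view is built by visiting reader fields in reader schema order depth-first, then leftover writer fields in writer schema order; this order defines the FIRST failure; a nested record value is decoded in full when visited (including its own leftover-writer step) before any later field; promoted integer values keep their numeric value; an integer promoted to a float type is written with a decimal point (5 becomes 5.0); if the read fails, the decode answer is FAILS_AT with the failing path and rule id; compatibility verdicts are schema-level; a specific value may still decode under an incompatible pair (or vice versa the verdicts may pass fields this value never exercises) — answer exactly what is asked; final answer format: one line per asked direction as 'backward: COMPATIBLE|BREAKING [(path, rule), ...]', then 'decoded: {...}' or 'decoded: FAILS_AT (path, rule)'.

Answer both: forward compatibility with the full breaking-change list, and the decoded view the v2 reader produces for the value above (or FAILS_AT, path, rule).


forward: BREAKING [(title, R2)]; decoded: FAILS_AT (audit.seq, R3)

the writer's type comes first in each Session pair
forward analysis of Session with v1 as reader and v2 as writer:
  Address -> Address, writer required: audit aligns to audit
  bool -> bool, writer optional: active aligns to active
  int64 -> int64, writer optional: id aligns to id
  bool -> bool, writer required: enabled aligns to enabled
  int32 -> int32, writer required: zip aligns to zip
  bool -> bool, writer optional: archived aligns to archived
  bool -> bool, writer optional: verified aligns to verified
  leftover writer field: title
  int32 -> int32, writer optional: audit.quantity aligns to audit.quantity
  int64 -> int64, writer optional: audit.duration aligns to audit.duration
  int32 -> int32, writer optional: audit.retries aligns to audit.retries
  int32 -> int64, writer required: audit.seq aligns to audit.seq
  rule R2 violated at title
  forward on Session therefore BREAKING (1)
migrating the Session value to v2:
  audit.quantity := null (missing; optional => null)
  audit.duration := null (missing; optional => null)
  audit.retries := 3
  read fails at audit.seq under R3
  => FAILS_AT (audit.seq, R3)


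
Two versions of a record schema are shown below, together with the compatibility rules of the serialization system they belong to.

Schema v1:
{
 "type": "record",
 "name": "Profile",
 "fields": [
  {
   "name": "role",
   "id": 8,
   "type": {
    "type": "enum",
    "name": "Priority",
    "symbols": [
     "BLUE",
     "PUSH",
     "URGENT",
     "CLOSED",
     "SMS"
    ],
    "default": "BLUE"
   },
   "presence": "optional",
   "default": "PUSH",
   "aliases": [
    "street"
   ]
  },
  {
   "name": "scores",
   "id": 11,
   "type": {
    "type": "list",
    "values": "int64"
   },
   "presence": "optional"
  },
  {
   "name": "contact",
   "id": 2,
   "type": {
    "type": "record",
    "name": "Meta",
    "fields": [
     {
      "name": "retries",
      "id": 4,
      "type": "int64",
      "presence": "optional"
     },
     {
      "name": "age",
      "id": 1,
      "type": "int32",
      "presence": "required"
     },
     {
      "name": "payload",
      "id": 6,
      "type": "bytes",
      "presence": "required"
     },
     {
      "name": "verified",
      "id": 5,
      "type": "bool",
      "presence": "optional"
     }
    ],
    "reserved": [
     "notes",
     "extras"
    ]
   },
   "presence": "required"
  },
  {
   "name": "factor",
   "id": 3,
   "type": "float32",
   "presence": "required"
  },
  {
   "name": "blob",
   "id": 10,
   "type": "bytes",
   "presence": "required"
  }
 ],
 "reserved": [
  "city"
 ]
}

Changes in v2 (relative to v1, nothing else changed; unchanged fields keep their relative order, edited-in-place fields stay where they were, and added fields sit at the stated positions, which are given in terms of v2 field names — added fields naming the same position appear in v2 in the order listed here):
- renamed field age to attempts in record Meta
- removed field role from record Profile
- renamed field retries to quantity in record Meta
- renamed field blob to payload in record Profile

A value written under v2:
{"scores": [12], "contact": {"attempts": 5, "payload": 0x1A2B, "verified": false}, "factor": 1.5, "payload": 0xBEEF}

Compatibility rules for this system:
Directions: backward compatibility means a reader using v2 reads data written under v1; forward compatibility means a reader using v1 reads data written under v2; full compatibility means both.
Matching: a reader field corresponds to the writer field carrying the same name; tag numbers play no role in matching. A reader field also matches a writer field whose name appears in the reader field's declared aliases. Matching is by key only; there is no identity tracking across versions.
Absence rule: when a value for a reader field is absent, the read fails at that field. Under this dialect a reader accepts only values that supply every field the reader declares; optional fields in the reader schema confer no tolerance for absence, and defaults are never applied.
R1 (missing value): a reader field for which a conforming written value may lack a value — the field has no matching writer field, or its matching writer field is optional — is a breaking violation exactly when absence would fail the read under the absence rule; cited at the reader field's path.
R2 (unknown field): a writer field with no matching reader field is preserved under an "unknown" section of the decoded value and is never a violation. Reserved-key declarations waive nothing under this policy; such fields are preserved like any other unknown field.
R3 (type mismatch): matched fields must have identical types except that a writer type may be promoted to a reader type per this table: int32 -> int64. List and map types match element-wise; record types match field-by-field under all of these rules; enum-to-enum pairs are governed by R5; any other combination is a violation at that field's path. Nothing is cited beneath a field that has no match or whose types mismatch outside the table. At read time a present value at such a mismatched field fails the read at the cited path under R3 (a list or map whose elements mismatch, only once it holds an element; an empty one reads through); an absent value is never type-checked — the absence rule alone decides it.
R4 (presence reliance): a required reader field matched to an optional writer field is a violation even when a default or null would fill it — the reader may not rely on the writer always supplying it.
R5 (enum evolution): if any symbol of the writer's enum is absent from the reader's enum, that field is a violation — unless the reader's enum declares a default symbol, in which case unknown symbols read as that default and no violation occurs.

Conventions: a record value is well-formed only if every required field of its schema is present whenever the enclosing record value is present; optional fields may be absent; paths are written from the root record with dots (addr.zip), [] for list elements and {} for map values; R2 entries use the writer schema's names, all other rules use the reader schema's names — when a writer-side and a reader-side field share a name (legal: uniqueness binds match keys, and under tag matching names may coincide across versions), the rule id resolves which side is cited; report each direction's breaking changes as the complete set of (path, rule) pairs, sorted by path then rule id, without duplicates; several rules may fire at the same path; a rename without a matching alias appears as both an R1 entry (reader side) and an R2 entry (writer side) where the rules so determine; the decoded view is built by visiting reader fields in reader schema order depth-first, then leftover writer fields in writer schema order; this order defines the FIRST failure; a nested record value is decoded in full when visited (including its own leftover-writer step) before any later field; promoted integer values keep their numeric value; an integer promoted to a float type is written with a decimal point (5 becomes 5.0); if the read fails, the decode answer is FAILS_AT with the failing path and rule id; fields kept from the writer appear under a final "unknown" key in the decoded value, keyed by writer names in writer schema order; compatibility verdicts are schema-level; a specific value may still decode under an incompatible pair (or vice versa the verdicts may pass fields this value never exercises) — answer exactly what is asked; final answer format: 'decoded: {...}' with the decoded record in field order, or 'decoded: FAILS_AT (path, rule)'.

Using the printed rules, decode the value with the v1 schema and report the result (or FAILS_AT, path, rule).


decoded: FAILS_AT (role, R1)

the writer's type comes first in each Profile pair
decode (reader v1):
  read fails at role under R1 (no fill)
  => FAILS_AT (role, R1)
checking off the Profile differences that do not matter here:
  renamed field age to attempts in record Meta -> matters for Profile compatibility verdicts, not for this value's decode
  renamed field retries to quantity in record Meta -> matters for Profile compatibility verdicts, not for this value's decode
  renamed field blob to payload in record Profile -> matters for Profile compatibility verdicts, not for this value's decode


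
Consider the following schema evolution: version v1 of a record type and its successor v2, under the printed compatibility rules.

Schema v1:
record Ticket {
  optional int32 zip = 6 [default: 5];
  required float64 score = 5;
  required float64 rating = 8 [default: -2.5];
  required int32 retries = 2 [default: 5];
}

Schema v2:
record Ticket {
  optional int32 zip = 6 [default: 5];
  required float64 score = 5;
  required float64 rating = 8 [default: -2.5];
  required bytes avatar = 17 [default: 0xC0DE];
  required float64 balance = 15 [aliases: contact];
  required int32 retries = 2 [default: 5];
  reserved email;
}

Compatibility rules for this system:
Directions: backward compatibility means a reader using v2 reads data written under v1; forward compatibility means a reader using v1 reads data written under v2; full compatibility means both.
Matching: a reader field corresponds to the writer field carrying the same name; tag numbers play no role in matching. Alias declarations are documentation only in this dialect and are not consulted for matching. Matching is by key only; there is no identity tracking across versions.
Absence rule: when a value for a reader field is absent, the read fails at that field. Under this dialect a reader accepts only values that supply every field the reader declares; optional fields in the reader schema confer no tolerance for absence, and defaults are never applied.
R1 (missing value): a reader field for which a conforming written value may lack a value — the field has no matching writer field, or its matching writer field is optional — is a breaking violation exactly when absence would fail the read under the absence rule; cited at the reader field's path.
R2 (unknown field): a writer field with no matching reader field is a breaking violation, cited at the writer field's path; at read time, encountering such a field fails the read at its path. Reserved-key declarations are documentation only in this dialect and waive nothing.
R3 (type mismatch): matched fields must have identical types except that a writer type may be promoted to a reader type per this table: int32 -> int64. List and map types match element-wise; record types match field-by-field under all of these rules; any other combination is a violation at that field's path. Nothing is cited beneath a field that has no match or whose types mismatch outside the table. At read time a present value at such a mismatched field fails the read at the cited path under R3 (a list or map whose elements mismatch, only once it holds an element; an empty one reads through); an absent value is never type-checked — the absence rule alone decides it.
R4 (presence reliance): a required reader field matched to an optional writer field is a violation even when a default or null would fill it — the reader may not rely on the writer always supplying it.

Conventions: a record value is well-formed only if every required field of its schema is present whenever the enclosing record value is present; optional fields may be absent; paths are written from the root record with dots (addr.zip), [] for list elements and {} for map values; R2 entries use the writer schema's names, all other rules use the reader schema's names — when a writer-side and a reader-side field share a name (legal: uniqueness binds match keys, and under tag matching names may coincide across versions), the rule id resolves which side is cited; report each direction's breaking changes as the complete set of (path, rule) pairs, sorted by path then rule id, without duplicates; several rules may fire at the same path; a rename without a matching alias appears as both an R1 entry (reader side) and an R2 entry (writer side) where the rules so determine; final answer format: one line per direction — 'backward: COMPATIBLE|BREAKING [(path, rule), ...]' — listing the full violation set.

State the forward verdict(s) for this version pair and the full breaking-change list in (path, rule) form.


forward: BREAKING [(avatar, R2), (balance, R2), (zip, R1)]

arrows below run writer -> reader for Ticket
forward analysis of Ticket with v1 as reader and v2 as writer:
  zip: int32 -> int32, writer optional; from zip
  score: float64 -> float64, writer required; from score
  rating: float64 -> float64, writer required; from rating
  retries: int32 -> int32, writer required; from retries
  avatar (writer side), unknown to reader
  balance (writer side), unknown to reader
  violation R2 at avatar
  violation R2 at balance
  violation R1 at zip
  => forward: BREAKING (3)


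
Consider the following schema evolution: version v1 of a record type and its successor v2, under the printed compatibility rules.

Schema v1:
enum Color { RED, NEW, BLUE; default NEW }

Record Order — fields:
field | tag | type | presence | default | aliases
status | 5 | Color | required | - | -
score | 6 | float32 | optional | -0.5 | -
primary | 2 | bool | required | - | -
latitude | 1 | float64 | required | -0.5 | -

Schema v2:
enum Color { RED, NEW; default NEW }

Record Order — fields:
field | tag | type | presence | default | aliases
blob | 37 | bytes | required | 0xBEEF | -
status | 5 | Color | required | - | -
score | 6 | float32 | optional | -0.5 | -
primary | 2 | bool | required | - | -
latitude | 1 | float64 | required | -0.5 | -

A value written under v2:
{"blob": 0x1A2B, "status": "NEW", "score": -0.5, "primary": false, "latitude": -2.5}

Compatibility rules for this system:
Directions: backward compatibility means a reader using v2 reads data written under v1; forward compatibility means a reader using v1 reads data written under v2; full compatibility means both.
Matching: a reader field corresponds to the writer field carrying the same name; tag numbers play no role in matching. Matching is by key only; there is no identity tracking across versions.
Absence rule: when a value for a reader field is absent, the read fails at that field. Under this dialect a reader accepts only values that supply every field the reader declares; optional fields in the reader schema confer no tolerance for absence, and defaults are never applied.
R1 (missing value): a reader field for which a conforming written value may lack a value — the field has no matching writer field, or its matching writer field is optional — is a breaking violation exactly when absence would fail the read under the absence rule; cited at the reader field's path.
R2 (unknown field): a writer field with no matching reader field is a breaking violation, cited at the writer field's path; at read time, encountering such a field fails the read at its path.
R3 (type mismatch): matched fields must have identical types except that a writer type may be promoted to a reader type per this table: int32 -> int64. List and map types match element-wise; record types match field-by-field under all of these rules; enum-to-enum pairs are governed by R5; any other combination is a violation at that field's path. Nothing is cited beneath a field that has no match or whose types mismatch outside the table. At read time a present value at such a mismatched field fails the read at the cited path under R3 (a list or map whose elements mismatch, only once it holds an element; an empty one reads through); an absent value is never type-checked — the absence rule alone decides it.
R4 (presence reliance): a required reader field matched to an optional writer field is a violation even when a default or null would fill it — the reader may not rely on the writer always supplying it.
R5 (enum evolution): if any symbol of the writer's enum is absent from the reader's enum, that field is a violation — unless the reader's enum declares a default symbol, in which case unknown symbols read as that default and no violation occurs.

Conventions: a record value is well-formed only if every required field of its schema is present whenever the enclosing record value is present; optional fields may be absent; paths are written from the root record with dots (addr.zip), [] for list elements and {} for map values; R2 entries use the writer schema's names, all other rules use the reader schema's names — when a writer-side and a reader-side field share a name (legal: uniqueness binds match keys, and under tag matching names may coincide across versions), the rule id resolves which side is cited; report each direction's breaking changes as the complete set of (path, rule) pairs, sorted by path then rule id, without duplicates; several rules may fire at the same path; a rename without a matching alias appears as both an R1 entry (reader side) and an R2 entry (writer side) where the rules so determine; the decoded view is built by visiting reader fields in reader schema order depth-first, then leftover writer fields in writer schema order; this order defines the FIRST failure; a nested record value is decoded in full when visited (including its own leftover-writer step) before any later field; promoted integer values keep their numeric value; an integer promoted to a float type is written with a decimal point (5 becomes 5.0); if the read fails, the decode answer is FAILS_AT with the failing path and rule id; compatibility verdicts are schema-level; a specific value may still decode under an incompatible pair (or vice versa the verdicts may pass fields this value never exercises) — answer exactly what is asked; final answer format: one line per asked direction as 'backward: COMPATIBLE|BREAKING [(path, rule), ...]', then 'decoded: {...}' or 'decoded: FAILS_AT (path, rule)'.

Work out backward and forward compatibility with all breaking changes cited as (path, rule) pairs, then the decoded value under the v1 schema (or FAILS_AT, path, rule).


backward: BREAKING [(blob, R1), (score, R1)]; forward: BREAKING [(blob, R2), (score, R1)]; decoded: FAILS_AT (blob, R2)

each type pair in Order: writer, then reader
backward analysis of Order with v2 as reader and v1 as writer:
  blob has no writer counterpart
  status <- status (Color -> Color, writer required)
  score <- score (float32 -> float32, writer optional)
  primary <- primary (bool -> bool, writer required)
  latitude <- latitude (float64 -> float64, writer required)
  violation R1 at blob
  violation R1 at score
  => 2 violation(s): backward is BREAKING for Order
forward analysis of Order with v1 as reader and v2 as writer:
  status <- status (Color -> Color, writer required)
  score <- score (float32 -> float32, writer optional)
  primary <- primary (bool -> bool, writer required)
  latitude <- latitude (float64 -> float64, writer required)
  leftover writer field: blob
  violation R2 at blob
  violation R1 at score
  => 2 violation(s): forward is BREAKING for Order
decode (reader v1):
  status := "NEW"
  score := -0.5
  primary := false
  latitude := -2.5
  read fails at blob under R2 (unknown field)
  => FAILS_AT (blob, R2)


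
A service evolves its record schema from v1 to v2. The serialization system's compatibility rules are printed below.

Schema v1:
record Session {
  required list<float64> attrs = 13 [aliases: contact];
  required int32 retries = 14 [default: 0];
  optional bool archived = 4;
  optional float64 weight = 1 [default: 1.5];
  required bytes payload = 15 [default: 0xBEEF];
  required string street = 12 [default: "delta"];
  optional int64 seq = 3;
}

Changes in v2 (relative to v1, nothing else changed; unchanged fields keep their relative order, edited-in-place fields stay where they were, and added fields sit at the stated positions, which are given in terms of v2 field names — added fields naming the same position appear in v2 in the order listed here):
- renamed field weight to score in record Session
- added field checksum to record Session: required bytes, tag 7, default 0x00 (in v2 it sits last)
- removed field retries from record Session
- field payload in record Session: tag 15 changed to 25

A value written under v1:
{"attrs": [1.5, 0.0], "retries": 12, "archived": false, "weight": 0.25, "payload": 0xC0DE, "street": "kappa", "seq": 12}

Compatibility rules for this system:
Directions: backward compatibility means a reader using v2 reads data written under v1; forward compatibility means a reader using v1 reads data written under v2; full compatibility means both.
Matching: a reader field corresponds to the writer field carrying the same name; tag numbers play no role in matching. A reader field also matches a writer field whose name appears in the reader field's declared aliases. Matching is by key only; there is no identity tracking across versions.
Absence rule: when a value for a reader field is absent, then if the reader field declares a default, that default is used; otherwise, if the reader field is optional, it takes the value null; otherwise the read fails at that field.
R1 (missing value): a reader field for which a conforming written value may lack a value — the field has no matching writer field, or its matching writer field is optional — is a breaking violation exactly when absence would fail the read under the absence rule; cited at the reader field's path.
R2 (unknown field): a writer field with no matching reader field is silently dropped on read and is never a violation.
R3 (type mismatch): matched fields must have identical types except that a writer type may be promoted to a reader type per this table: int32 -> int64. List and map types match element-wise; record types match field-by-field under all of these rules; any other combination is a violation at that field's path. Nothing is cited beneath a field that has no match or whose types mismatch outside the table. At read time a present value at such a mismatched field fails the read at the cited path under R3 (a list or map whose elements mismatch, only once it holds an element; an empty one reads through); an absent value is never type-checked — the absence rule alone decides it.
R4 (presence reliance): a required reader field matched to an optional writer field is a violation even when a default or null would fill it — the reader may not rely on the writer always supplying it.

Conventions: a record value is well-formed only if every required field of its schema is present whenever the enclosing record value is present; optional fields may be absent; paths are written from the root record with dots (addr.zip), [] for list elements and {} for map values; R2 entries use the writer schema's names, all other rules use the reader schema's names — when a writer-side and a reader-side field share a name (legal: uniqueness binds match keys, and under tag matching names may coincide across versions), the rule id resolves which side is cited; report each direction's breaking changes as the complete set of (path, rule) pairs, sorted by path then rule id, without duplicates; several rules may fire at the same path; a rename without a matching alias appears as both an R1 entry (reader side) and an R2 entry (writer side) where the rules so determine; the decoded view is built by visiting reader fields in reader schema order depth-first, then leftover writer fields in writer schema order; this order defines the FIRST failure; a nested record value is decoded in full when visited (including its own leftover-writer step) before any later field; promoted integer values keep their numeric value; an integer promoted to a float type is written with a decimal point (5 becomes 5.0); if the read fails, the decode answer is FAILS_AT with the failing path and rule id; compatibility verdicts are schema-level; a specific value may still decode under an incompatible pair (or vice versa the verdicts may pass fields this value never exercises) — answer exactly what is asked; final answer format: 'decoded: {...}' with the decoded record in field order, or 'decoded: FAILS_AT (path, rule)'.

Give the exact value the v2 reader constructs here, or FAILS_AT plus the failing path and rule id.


the writer's type comes first in each Session pair
migrating the Session value to v2:
  attrs := [1.5, 0.0]
  archived := false
  score := 1.5 (missing; default applied)
  payload := 0xC0DE
  street := "kappa"
  seq := 12
  checksum := 0x00 (missing; default applied)
  writer retries: no reader field; dropped
  writer weight: no reader field; dropped
  => decoded: {"attrs": [1.5, 0.0], "archived": false, "score": 1.5, "payload": 0xC0DE, "street": "kappa", "seq": 12, "checksum": 0x00}
the other Session changes do not affect what is asked:
  field payload in record Session: tag 15 changed to 25 -> no rule fires on it and the decoded Session view is identical with or without it

decoded: {"attrs": [1.5, 0.0], "archived": false, "score": 1.5, "payload": 0xC0DE, "street": "kappa", "seq": 12, "checksum": 0x00}


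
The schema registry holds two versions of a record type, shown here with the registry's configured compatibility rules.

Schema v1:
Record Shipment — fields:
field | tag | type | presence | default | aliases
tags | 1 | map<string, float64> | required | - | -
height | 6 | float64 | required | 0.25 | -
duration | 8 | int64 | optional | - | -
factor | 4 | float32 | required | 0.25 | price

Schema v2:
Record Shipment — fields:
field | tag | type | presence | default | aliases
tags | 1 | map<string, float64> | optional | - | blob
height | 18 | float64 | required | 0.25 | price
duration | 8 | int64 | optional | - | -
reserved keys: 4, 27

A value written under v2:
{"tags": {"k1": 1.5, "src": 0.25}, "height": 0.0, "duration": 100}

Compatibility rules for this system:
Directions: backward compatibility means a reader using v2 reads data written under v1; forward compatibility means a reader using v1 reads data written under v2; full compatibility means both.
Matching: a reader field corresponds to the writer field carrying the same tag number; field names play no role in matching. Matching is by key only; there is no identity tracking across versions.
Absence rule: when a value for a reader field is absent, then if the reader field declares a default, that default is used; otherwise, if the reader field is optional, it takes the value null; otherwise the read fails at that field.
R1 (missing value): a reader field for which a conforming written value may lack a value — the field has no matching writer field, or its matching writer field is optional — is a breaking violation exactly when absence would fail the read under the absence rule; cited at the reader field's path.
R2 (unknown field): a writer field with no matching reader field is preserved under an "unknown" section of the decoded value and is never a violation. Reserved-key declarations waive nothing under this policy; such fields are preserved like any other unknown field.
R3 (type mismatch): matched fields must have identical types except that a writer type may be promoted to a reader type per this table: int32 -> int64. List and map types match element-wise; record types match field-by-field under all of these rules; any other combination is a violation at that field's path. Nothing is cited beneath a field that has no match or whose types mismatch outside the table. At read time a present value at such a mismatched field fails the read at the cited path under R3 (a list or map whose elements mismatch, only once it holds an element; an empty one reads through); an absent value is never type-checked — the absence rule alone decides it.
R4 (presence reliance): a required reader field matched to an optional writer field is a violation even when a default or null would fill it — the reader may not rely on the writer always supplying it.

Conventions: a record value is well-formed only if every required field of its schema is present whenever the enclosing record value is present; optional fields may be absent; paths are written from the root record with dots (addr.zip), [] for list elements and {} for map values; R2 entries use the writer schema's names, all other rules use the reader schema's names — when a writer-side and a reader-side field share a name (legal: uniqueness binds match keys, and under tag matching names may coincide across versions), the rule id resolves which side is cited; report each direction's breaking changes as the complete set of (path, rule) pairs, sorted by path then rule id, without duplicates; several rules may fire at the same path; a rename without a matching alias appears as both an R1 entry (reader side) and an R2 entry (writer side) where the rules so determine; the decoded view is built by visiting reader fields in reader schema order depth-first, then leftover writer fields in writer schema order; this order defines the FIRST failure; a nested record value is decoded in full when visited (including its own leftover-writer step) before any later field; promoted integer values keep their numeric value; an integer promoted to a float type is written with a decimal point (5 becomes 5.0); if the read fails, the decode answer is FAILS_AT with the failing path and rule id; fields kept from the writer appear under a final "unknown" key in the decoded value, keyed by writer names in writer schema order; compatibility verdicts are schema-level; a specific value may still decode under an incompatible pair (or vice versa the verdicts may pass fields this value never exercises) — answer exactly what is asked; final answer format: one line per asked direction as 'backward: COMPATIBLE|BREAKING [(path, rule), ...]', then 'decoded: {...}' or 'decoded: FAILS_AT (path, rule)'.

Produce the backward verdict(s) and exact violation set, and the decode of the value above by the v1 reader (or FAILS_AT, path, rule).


backward: COMPATIBLE []; decoded: {"tags": {"k1": 1.5, "src": 0.25}, "height": 0.25, "duration": 100, "factor": 0.25, "unknown": {"height": 0.0}}

the writer's type comes first in each Shipment pair
backward on Shipment — v2 reading data written by v1:
  map<string, float64> -> map<string, float64>, writer required: tags aligns to tags
  no writer field matches reader height
  int64 -> int64, writer optional: duration aligns to duration
  height (writer side), unknown to reader
  factor (writer side), unknown to reader
  nothing fires on Shipment: backward is COMPATIBLE
migrating the Shipment value to v1:
  tags := {"k1": 1.5, "src": 0.25}
  height := 0.25 (no value, default fills)
  duration := 100
  factor := 0.25 (no value, default fills)
  writer height: kept under "unknown"
  => decoded: {"tags": {"k1": 1.5, "src": 0.25}, "height": 0.25, "duration": 100, "factor": 0.25, "unknown": {"height": 0.0}}
remaining Shipment differences; none change what is asked:
  removed field factor from record Shipment (its key 4 joins the reserved list) -> fires no rule on Shipment, leaving the asked answer as it is
  field tags in record Shipment: required changed to optional -> affects forward compatibility only, which is not asked
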